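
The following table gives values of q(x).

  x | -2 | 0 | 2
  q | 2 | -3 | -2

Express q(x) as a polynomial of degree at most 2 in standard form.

Build the Lagrange basis polynomials:
L_0(x) = x(x - 2) / [8] = (1/8)x^2 - (1/4)x
L_1(x) = (x + 2)(x - 2) / [-4] = -(1/4)x^2 + 1
L_2(x) = (x + 2)x / [8] = (1/8)x^2 + (1/4)x
q(x) = 2·L_0 + (-3)·L_1 + (-2)·L_2
  2·L_0(x) = (1/4)x^2 - (1/2)x
  (-3)·L_1(x) = (3/4)x^2 - 3
  (-2)·L_2(x) = -(1/4)x^2 - (1/2)x
Adding term by term: (3/4)x^2 - x - 3

q(x) = (3/4)x^2 - x - 3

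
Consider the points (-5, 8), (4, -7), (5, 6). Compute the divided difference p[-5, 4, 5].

22/15

p[-5,4] = (-7 - 8) / (4 - (-5)) = -5/3
p[4,5] = (6 - (-7)) / (5 - 4) = 13
p[-5,4,5] = (13 - (-5/3)) / (5 - (-5)) = 22/15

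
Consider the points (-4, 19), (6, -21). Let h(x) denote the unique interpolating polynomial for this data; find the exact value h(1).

L_0(1) = (-5)/[(-10)] = 1/2
L_1(1) = (5)/[(10)] = 1/2
Sum: 19·(1/2) + (-21)·(1/2) = -1

-1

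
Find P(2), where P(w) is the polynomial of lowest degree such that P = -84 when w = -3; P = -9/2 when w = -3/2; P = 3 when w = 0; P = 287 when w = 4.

Using Newton's divided-difference form:
P[-3,-3/2] = (-9/2 - (-84)) / (-3/2 - (-3)) = 53
P[-3/2,0] = (3 - (-9/2)) / (0 - (-3/2)) = 5
P[0,4] = (287 - 3) / (4 - 0) = 71
P[-3,-3/2,0] = (5 - 53) / (0 - (-3)) = -16
P[-3/2,0,4] = (71 - 5) / (4 - (-3/2)) = 12
P[-3,-3/2,0,4] = (12 - (-16)) / (4 - (-3)) = 4
P(2) = -84 + 53·(5) + (-16)·(5)·(7/2) + 4·(5)·(7/2)·(2) = 41

41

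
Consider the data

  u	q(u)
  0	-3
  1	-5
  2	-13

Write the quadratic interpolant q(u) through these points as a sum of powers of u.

q(u) = -3u^2 + u - 3

Newton's divided differences:
q[0,1] = (-5 - (-3)) / (1 - 0) = -2
q[1,2] = (-13 - (-5)) / (2 - 1) = -8
q[0,1,2] = (-8 - (-2)) / (2 - 0) = -3
q(u) = -3 + (-2)·u + (-3)·u(u - 1)
Expanding: q(u) = -3u^2 + u - 3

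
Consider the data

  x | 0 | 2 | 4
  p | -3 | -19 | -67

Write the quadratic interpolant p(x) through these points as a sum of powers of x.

L_0(x) = (x - 2)(x - 4) / [8] = (1/8)x^2 - (3/4)x + 1
L_1(x) = x(x - 4) / [-4] = -(1/4)x^2 + x
L_2(x) = x(x - 2) / [8] = (1/8)x^2 - (1/4)x
p(x) = (-3)·L_0 + (-19)·L_1 + (-67)·L_2
  (-3)·L_0(x) = -(3/8)x^2 + (9/4)x - 3
  (-19)·L_1(x) = (19/4)x^2 - 19x
  (-67)·L_2(x) = -(67/8)x^2 + (67/4)x
Adding term by term: -4x^2 - 3

p(x) = -4x^2 - 3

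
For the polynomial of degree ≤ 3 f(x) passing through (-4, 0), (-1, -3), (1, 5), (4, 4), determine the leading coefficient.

-7/30

The leading coefficient equals the top divided difference f[-4,-1,1,4].
f[-4,-1] = (-3 - 0) / (-1 - (-4)) = -1
f[-1,1] = (5 - (-3)) / (1 - (-1)) = 4
f[1,4] = (4 - 5) / (4 - 1) = -1/3
f[-4,-1,1] = (4 - (-1)) / (1 - (-4)) = 1
f[-1,1,4] = (-1/3 - 4) / (4 - (-1)) = -13/15
f[-4,-1,1,4] = (-13/15 - 1) / (4 - (-4)) = -7/30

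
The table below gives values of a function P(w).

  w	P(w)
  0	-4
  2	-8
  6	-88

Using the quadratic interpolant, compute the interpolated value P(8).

-164

Using Newton's divided-difference form:
P[0,2] = (-8 - (-4)) / (2 - 0) = -2
P[2,6] = (-88 - (-8)) / (6 - 2) = -20
P[0,2,6] = (-20 - (-2)) / (6 - 0) = -3
P(8) = -4 + (-2)·(8) + (-3)·(8)·(6) = -164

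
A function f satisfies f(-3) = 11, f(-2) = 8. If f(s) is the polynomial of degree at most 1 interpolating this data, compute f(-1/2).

7/2

L_0(-1/2) = (3/2)/[(-1)] = -3/2
L_1(-1/2) = (5/2)/[(1)] = 5/2
Sum: 11·(-3/2) + 8·(5/2) = 7/2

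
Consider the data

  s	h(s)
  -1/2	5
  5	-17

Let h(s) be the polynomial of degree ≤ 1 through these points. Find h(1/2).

Evaluate each Lagrange basis at s = 1/2:
L_0(1/2) = (-9/2)/[(-11/2)] = 9/11
L_1(1/2) = (1)/[(11/2)] = 2/11
Sum: 5·(9/11) + (-17)·(2/11) = 1

1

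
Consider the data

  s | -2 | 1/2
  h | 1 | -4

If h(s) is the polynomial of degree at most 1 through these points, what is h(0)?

-3

Evaluate each Lagrange basis at s = 0:
L_0(0) = (-1/2)/[(-5/2)] = 1/5
L_1(0) = (2)/[(5/2)] = 4/5
Sum: 1·(1/5) + (-4)·(4/5) = -3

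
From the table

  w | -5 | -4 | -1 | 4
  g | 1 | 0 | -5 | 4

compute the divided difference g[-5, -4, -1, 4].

1/15

g[-5,-4] = (0 - 1) / (-4 - (-5)) = -1
g[-4,-1] = (-5 - 0) / (-1 - (-4)) = -5/3
g[-1,4] = (4 - (-5)) / (4 - (-1)) = 9/5
g[-5,-4,-1] = (-5/3 - (-1)) / (-1 - (-5)) = -1/6
g[-4,-1,4] = (9/5 - (-5/3)) / (4 - (-4)) = 13/30
g[-5,-4,-1,4] = (13/30 - (-1/6)) / (4 - (-5)) = 1/15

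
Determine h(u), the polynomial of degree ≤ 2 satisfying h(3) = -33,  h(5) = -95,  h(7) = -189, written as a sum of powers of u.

Build the Lagrange basis polynomials:
L_0(u) = (u - 5)(u - 7) / [8] = (1/8)u^2 - (3/2)u + 35/8
L_1(u) = (u - 3)(u - 7) / [-4] = -(1/4)u^2 + (5/2)u - 21/4
L_2(u) = (u - 3)(u - 5) / [8] = (1/8)u^2 - u + 15/8
h(u) = (-33)·L_0 + (-95)·L_1 + (-189)·L_2
  (-33)·L_0(u) = -(33/8)u^2 + (99/2)u - 1155/8
  (-95)·L_1(u) = (95/4)u^2 - (475/2)u + 1995/4
  (-189)·L_2(u) = -(189/8)u^2 + 189u - 2835/8
Adding term by term: -4u^2 + u

h(u) = -4u^2 + u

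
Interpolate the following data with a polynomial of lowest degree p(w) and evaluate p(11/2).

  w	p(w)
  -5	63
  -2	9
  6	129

441/4

Using Newton's divided-difference form:
p[-5,-2] = (9 - 63) / (-2 - (-5)) = -18
p[-2,6] = (129 - 9) / (6 - (-2)) = 15
p[-5,-2,6] = (15 - (-18)) / (6 - (-5)) = 3
p(11/2) = 63 + (-18)·(21/2) + 3·(21/2)·(15/2) = 441/4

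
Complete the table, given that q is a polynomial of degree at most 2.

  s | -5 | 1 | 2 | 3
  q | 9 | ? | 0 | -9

99/14

The 3 known values determine q uniquely (degree ≤ 2).
Evaluate each Lagrange basis at s = 1:
L_0(1) = (-1)·(-2)/[(-7)·(-8)] = 1/28
L_1(1) = (6)·(-2)/[(7)·(-1)] = 12/7
L_2(1) = (6)·(-1)/[(8)·(1)] = -3/4
Sum: 9·(1/28) + 0 + (-9)·(-3/4) = 99/14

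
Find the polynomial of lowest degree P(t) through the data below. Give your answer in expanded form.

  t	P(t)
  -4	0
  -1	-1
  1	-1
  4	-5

P(t) = -(1/24)t^3 - (1/10)t^2 + (1/24)t - 9/10

Build the Lagrange basis polynomials:
L_0(t) = (t + 1)(t - 1)(t - 4) / [-120] = -(1/120)t^3 + (1/30)t^2 + (1/120)t - 1/30
L_1(t) = (t + 4)(t - 1)(t - 4) / [30] = (1/30)t^3 - (1/30)t^2 - (8/15)t + 8/15
L_2(t) = (t + 4)(t + 1)(t - 4) / [-30] = -(1/30)t^3 - (1/30)t^2 + (8/15)t + 8/15
L_3(t) = (t + 4)(t + 1)(t - 1) / [120] = (1/120)t^3 + (1/30)t^2 - (1/120)t - 1/30
P(t) = 0·L_0 + (-1)·L_1 + (-1)·L_2 + (-5)·L_3
  0·L_0(t) = 0
  (-1)·L_1(t) = -(1/30)t^3 + (1/30)t^2 + (8/15)t - 8/15
  (-1)·L_2(t) = (1/30)t^3 + (1/30)t^2 - (8/15)t - 8/15
  (-5)·L_3(t) = -(1/24)t^3 - (1/6)t^2 + (1/24)t + 1/6
Adding term by term: -(1/24)t^3 - (1/10)t^2 + (1/24)t - 9/10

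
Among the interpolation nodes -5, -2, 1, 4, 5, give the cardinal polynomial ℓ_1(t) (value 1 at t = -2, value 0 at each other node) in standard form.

ℓ_1(t) = (t + 5)(t - 1)(t - 4)(t - 5) / [(3)·(-3)·(-6)·(-7)]
       = (t^4 - 5t^3 - 21t^2 + 125t - 100) / (-378)

ℓ_1(t) = -(1/378)t^4 + (5/378)t^3 + (1/18)t^2 - (125/378)t + 50/189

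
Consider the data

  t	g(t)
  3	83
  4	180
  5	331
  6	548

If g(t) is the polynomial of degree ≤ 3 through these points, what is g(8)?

1228

Evaluate each Lagrange basis at t = 8:
L_0(8) = (4)·(3)·(2)/[(-1)·(-2)·(-3)] = -4
L_1(8) = (5)·(3)·(2)/[(1)·(-1)·(-2)] = 15
L_2(8) = (5)·(4)·(2)/[(2)·(1)·(-1)] = -20
L_3(8) = (5)·(4)·(3)/[(3)·(2)·(1)] = 10
Sum: 83·(-4) + 180·(15) + 331·(-20) + 548·(10) = 1228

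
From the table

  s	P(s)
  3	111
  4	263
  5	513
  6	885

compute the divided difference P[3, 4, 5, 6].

4

P[3,4] = (263 - 111) / (4 - 3) = 152
P[4,5] = (513 - 263) / (5 - 4) = 250
P[5,6] = (885 - 513) / (6 - 5) = 372
P[3,4,5] = (250 - 152) / (5 - 3) = 49
P[4,5,6] = (372 - 250) / (6 - 4) = 61
P[3,4,5,6] = (61 - 49) / (6 - 3) = 4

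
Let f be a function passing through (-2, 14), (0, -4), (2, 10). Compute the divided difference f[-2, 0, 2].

f[-2,0] = (-4 - 14) / (0 - (-2)) = -9
f[0,2] = (10 - (-4)) / (2 - 0) = 7
f[-2,0,2] = (7 - (-9)) / (2 - (-2)) = 4

4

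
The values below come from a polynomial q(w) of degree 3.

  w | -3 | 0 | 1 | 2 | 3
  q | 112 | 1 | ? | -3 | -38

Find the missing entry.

4

The 4 known values determine q uniquely (degree ≤ 3).
Evaluate each Lagrange basis at w = 1:
L_0(1) = (1)·(-1)·(-2)/[(-3)·(-5)·(-6)] = -1/45
L_1(1) = (4)·(-1)·(-2)/[(3)·(-2)·(-3)] = 4/9
L_2(1) = (4)·(1)·(-2)/[(5)·(2)·(-1)] = 4/5
L_3(1) = (4)·(1)·(-1)/[(6)·(3)·(1)] = -2/9
Sum: 112·(-1/45) + 1·(4/9) + (-3)·(4/5) + (-38)·(-2/9) = 4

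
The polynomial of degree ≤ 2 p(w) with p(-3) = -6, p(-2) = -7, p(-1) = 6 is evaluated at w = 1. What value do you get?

L_0(1) = (3)·(2)/[(-1)·(-2)] = 3
L_1(1) = (4)·(2)/[(1)·(-1)] = -8
L_2(1) = (4)·(3)/[(2)·(1)] = 6
Sum: (-6)·(3) + (-7)·(-8) + 6·(6) = 74

74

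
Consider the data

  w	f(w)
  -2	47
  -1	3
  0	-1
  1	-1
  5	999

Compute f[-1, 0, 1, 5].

8

f[-1,0] = (-1 - 3) / (0 - (-1)) = -4
f[0,1] = (-1 - (-1)) / (1 - 0) = 0
f[1,5] = (999 - (-1)) / (5 - 1) = 250
f[-1,0,1] = (0 - (-4)) / (1 - (-1)) = 2
f[0,1,5] = (250 - 0) / (5 - 0) = 50
f[-1,0,1,5] = (50 - 2) / (5 - (-1)) = 8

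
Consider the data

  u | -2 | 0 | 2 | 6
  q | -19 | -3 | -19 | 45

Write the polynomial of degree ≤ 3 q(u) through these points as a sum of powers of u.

q(u) = u^3 - 4u^2 - 4u - 3

Newton's divided differences:
q[-2,0] = (-3 - (-19)) / (0 - (-2)) = 8
q[0,2] = (-19 - (-3)) / (2 - 0) = -8
q[2,6] = (45 - (-19)) / (6 - 2) = 16
q[-2,0,2] = (-8 - 8) / (2 - (-2)) = -4
q[0,2,6] = (16 - (-8)) / (6 - 0) = 4
q[-2,0,2,6] = (4 - (-4)) / (6 - (-2)) = 1
q(u) = -19 + 8·(u + 2) + (-4)·(u + 2)u + 1·(u + 2)u(u - 2)
Expanding: q(u) = u^3 - 4u^2 - 4u - 3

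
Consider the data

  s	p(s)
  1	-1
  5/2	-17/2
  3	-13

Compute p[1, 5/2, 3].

p[1,5/2] = (-17/2 - (-1)) / (5/2 - 1) = -5
p[5/2,3] = (-13 - (-17/2)) / (3 - 5/2) = -9
p[1,5/2,3] = (-9 - (-5)) / (3 - 1) = -2

-2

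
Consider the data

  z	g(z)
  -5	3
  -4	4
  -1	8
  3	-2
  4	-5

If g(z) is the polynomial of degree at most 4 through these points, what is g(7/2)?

Evaluate each Lagrange basis at z = 7/2:
L_0(7/2) = (15/2)·(9/2)·(1/2)·(-1/2)/[(-1)·(-4)·(-8)·(-9)] = -15/512
L_1(7/2) = (17/2)·(9/2)·(1/2)·(-1/2)/[(1)·(-3)·(-7)·(-8)] = 51/896
L_2(7/2) = (17/2)·(15/2)·(1/2)·(-1/2)/[(4)·(3)·(-4)·(-5)] = -17/256
L_3(7/2) = (17/2)·(15/2)·(9/2)·(-1/2)/[(8)·(7)·(4)·(-1)] = 2295/3584
L_4(7/2) = (17/2)·(15/2)·(9/2)·(1/2)/[(9)·(8)·(5)·(1)] = 51/128
Sum: 3·(-15/512) + 4·(51/896) + 8·(-17/256) + (-2)·(2295/3584) + (-5)·(51/128) = -13133/3584

-13133/3584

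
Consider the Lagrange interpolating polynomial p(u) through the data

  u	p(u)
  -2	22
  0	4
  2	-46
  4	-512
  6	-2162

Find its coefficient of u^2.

0

Build the Lagrange basis polynomials:
L_0(u) = u(u - 2)(u - 4)(u - 6) / [384] = (1/384)u^4 - (1/32)u^3 + (11/96)u^2 - (1/8)u
L_1(u) = (u + 2)(u - 2)(u - 4)(u - 6) / [-96] = -(1/96)u^4 + (5/48)u^3 - (5/24)u^2 - (5/12)u + 1
L_2(u) = (u + 2)u(u - 4)(u - 6) / [64] = (1/64)u^4 - (1/8)u^3 + (1/16)u^2 + (3/4)u
L_3(u) = (u + 2)u(u - 2)(u - 6) / [-96] = -(1/96)u^4 + (1/16)u^3 + (1/24)u^2 - (1/4)u
L_4(u) = (u + 2)u(u - 2)(u - 4) / [384] = (1/384)u^4 - (1/96)u^3 - (1/96)u^2 + (1/24)u
p(u) = 22·L_0 + 4·L_1 + (-46)·L_2 + (-512)·L_3 + (-2162)·L_4
Only the coefficient of u^2 is needed; take it from each L_i and combine:
22·(11/96) + 4·(-5/24) + (-46)·(1/16) + (-512)·(1/24) + (-2162)·(-1/96) = 0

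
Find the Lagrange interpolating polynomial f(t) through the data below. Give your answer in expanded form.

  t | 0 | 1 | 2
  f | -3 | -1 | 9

L_0(t) = (t - 1)(t - 2) / [2] = (1/2)t^2 - (3/2)t + 1
L_1(t) = t(t - 2) / [-1] = -t^2 + 2t
L_2(t) = t(t - 1) / [2] = (1/2)t^2 - (1/2)t
f(t) = (-3)·L_0 + (-1)·L_1 + 9·L_2
  (-3)·L_0(t) = -(3/2)t^2 + (9/2)t - 3
  (-1)·L_1(t) = t^2 - 2t
  9·L_2(t) = (9/2)t^2 - (9/2)t
Adding term by term: 4t^2 - 2t - 3

f(t) = 4t^2 - 2t - 3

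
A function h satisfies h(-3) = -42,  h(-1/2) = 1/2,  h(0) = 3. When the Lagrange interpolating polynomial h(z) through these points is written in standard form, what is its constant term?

L_0(z) = (z + 1/2)z / [15/2] = (2/15)z^2 + (1/15)z
L_1(z) = (z + 3)z / [-5/4] = -(4/5)z^2 - (12/5)z
L_2(z) = (z + 3)(z + 1/2) / [3/2] = (2/3)z^2 + (7/3)z + 1
h(z) = (-42)·L_0 + (1/2)·L_1 + 3·L_2
Only the constant term is needed; take it from each L_i and combine:
(-42)·(0) + (1/2)·(0) + 3·(1) = 3

3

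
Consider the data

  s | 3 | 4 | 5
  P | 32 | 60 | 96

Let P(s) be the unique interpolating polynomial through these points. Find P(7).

192

L_0(7) = (3)·(2)/[(-1)·(-2)] = 3
L_1(7) = (4)·(2)/[(1)·(-1)] = -8
L_2(7) = (4)·(3)/[(2)·(1)] = 6
Sum: 32·(3) + 60·(-8) + 96·(6) = 192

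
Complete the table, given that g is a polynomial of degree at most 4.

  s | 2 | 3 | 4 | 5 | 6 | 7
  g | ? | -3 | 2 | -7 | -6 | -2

The 5 known values determine g uniquely (degree ≤ 4).
Evaluate each Lagrange basis at s = 2:
L_0(2) = (-2)·(-3)·(-4)·(-5)/[(-1)·(-2)·(-3)·(-4)] = 5
L_1(2) = (-1)·(-3)·(-4)·(-5)/[(1)·(-1)·(-2)·(-3)] = -10
L_2(2) = (-1)·(-2)·(-4)·(-5)/[(2)·(1)·(-1)·(-2)] = 10
L_3(2) = (-1)·(-2)·(-3)·(-5)/[(3)·(2)·(1)·(-1)] = -5
L_4(2) = (-1)·(-2)·(-3)·(-4)/[(4)·(3)·(2)·(1)] = 1
Sum: (-3)·(5) + 2·(-10) + (-7)·(10) + (-6)·(-5) + (-2)·(1) = -77

-77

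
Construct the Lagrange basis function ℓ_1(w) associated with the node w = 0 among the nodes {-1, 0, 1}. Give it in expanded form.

ℓ_1(w) = -w^2 + 1

ℓ_1(w) = (w + 1)(w - 1) / [(1)·(-1)]
       = (w^2 - 1) / (-1)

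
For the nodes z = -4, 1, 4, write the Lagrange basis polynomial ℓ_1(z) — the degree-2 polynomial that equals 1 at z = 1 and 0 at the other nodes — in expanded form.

ℓ_1(z) = (z + 4)(z - 4) / [(5)·(-3)]
       = (z^2 - 16) / (-15)

ℓ_1(z) = -(1/15)z^2 + 16/15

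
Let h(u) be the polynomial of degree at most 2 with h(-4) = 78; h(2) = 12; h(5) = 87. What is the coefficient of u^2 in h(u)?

4

The leading coefficient equals the top divided difference h[-4,2,5].
h[-4,2] = (12 - 78) / (2 - (-4)) = -11
h[2,5] = (87 - 12) / (5 - 2) = 25
h[-4,2,5] = (25 - (-11)) / (5 - (-4)) = 4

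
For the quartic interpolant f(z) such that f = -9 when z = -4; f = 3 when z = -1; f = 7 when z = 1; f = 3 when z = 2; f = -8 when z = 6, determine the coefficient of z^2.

L_0(z) = (z + 1)(z - 1)(z - 2)(z - 6) / [900] = (1/900)z^4 - (2/225)z^3 + (11/900)z^2 + (2/225)z - 1/75
L_1(z) = (z + 4)(z - 1)(z - 2)(z - 6) / [-126] = -(1/126)z^4 + (5/126)z^3 + (8/63)z^2 - (34/63)z + 8/21
L_2(z) = (z + 4)(z + 1)(z - 2)(z - 6) / [50] = (1/50)z^4 - (3/50)z^3 - (12/25)z^2 + (14/25)z + 24/25
L_3(z) = (z + 4)(z + 1)(z - 1)(z - 6) / [-72] = -(1/72)z^4 + (1/36)z^3 + (25/72)z^2 - (1/36)z - 1/3
L_4(z) = (z + 4)(z + 1)(z - 1)(z - 2) / [1400] = (1/1400)z^4 + (1/700)z^3 - (9/1400)z^2 - (1/700)z + 1/175
f(z) = (-9)·L_0 + 3·L_1 + 7·L_2 + 3·L_3 + (-8)·L_4
Only the coefficient of z^2 is needed; take it from each L_i and combine:
(-9)·(11/900) + 3·(8/63) + 7·(-12/25) + 3·(25/72) + (-8)·(-9/1400) = -8383/4200

-8383/4200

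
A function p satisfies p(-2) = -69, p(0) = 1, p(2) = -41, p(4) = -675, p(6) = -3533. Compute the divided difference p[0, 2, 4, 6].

p[0,2] = (-41 - 1) / (2 - 0) = -21
p[2,4] = (-675 - (-41)) / (4 - 2) = -317
p[4,6] = (-3533 - (-675)) / (6 - 4) = -1429
p[0,2,4] = (-317 - (-21)) / (4 - 0) = -74
p[2,4,6] = (-1429 - (-317)) / (6 - 2) = -278
p[0,2,4,6] = (-278 - (-74)) / (6 - 0) = -34

-34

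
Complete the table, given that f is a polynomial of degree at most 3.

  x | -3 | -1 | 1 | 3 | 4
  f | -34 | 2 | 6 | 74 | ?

The 4 known values determine f uniquely (degree ≤ 3).
L_0(4) = (5)·(3)·(1)/[(-2)·(-4)·(-6)] = -5/16
L_1(4) = (7)·(3)·(1)/[(2)·(-2)·(-4)] = 21/16
L_2(4) = (7)·(5)·(1)/[(4)·(2)·(-2)] = -35/16
L_3(4) = (7)·(5)·(3)/[(6)·(4)·(2)] = 35/16
Sum: (-34)·(-5/16) + 2·(21/16) + 6·(-35/16) + 74·(35/16) = 162

162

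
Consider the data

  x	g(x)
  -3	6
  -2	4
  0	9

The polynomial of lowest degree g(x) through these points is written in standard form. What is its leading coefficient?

Build the Lagrange basis polynomials:
L_0(x) = (x + 2)x / [3] = (1/3)x^2 + (2/3)x
L_1(x) = (x + 3)x / [-2] = -(1/2)x^2 - (3/2)x
L_2(x) = (x + 3)(x + 2) / [6] = (1/6)x^2 + (5/6)x + 1
g(x) = 6·L_0 + 4·L_1 + 9·L_2
Only the coefficient of x^2 is needed; take it from each L_i and combine:
6·(1/3) + 4·(-1/2) + 9·(1/6) = 3/2

3/2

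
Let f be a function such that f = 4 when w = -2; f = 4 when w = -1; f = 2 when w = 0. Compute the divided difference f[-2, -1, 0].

-1

f[-2,-1] = (4 - 4) / (-1 - (-2)) = 0
f[-1,0] = (2 - 4) / (0 - (-1)) = -2
f[-2,-1,0] = (-2 - 0) / (0 - (-2)) = -1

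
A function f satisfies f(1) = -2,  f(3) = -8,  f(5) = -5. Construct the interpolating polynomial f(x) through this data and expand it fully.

f(x) = (9/8)x^2 - (15/2)x + 35/8

L_0(x) = (x - 3)(x - 5) / [8] = (1/8)x^2 - x + 15/8
L_1(x) = (x - 1)(x - 5) / [-4] = -(1/4)x^2 + (3/2)x - 5/4
L_2(x) = (x - 1)(x - 3) / [8] = (1/8)x^2 - (1/2)x + 3/8
f(x) = (-2)·L_0 + (-8)·L_1 + (-5)·L_2
  (-2)·L_0(x) = -(1/4)x^2 + 2x - 15/4
  (-8)·L_1(x) = 2x^2 - 12x + 10
  (-5)·L_2(x) = -(5/8)x^2 + (5/2)x - 15/8
Adding term by term: (9/8)x^2 - (15/2)x + 35/8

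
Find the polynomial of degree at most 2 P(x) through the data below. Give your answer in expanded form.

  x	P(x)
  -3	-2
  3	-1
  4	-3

L_0(x) = (x - 3)(x - 4) / [42] = (1/42)x^2 - (1/6)x + 2/7
L_1(x) = (x + 3)(x - 4) / [-6] = -(1/6)x^2 + (1/6)x + 2
L_2(x) = (x + 3)(x - 3) / [7] = (1/7)x^2 - 9/7
P(x) = (-2)·L_0 + (-1)·L_1 + (-3)·L_2
  (-2)·L_0(x) = -(1/21)x^2 + (1/3)x - 4/7
  (-1)·L_1(x) = (1/6)x^2 - (1/6)x - 2
  (-3)·L_2(x) = -(3/7)x^2 + 27/7
Adding term by term: -(13/42)x^2 + (1/6)x + 9/7

P(x) = -(13/42)x^2 + (1/6)x + 9/7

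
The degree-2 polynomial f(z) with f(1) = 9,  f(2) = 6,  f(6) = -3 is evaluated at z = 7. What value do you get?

Using Newton's divided-difference form:
f[1,2] = (6 - 9) / (2 - 1) = -3
f[2,6] = (-3 - 6) / (6 - 2) = -9/4
f[1,2,6] = (-9/4 - (-3)) / (6 - 1) = 3/20
f(7) = 9 + (-3)·(6) + (3/20)·(6)·(5) = -9/2

-9/2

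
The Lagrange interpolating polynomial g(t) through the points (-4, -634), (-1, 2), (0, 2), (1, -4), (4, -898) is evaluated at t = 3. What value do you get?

-298

Evaluate each Lagrange basis at t = 3:
L_0(3) = (4)·(3)·(2)·(-1)/[(-3)·(-4)·(-5)·(-8)] = -1/20
L_1(3) = (7)·(3)·(2)·(-1)/[(3)·(-1)·(-2)·(-5)] = 7/5
L_2(3) = (7)·(4)·(2)·(-1)/[(4)·(1)·(-1)·(-4)] = -7/2
L_3(3) = (7)·(4)·(3)·(-1)/[(5)·(2)·(1)·(-3)] = 14/5
L_4(3) = (7)·(4)·(3)·(2)/[(8)·(5)·(4)·(3)] = 7/20
Sum: (-634)·(-1/20) + 2·(7/5) + 2·(-7/2) + (-4)·(14/5) + (-898)·(7/20) = -298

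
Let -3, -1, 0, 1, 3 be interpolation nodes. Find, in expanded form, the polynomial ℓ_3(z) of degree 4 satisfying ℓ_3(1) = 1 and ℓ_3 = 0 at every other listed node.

ℓ_3(z) = (z + 3)(z + 1)z(z - 3) / [(4)·(2)·(1)·(-2)]
       = (z^4 + z^3 - 9z^2 - 9z) / (-16)

ℓ_3(z) = -(1/16)z^4 - (1/16)z^3 + (9/16)z^2 + (9/16)z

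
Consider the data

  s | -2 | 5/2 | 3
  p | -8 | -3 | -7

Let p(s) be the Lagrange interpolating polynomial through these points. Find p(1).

53/15

Evaluate each Lagrange basis at s = 1:
L_0(1) = (-3/2)·(-2)/[(-9/2)·(-5)] = 2/15
L_1(1) = (3)·(-2)/[(9/2)·(-1/2)] = 8/3
L_2(1) = (3)·(-3/2)/[(5)·(1/2)] = -9/5
Sum: (-8)·(2/15) + (-3)·(8/3) + (-7)·(-9/5) = 53/15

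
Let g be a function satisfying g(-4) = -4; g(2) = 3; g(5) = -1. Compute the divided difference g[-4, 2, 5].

g[-4,2] = (3 - (-4)) / (2 - (-4)) = 7/6
g[2,5] = (-1 - 3) / (5 - 2) = -4/3
g[-4,2,5] = (-4/3 - 7/6) / (5 - (-4)) = -5/18

-5/18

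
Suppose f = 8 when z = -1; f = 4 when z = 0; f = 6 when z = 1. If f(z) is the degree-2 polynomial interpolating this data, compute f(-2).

18

Evaluate each Lagrange basis at z = -2:
L_0(-2) = (-2)·(-3)/[(-1)·(-2)] = 3
L_1(-2) = (-1)·(-3)/[(1)·(-1)] = -3
L_2(-2) = (-1)·(-2)/[(2)·(1)] = 1
Sum: 8·(3) + 4·(-3) + 6·(1) = 18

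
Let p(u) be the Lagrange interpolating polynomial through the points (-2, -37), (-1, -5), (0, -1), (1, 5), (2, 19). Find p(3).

Evaluate each Lagrange basis at u = 3:
L_0(3) = (4)·(3)·(2)·(1)/[(-1)·(-2)·(-3)·(-4)] = 1
L_1(3) = (5)·(3)·(2)·(1)/[(1)·(-1)·(-2)·(-3)] = -5
L_2(3) = (5)·(4)·(2)·(1)/[(2)·(1)·(-1)·(-2)] = 10
L_3(3) = (5)·(4)·(3)·(1)/[(3)·(2)·(1)·(-1)] = -10
L_4(3) = (5)·(4)·(3)·(2)/[(4)·(3)·(2)·(1)] = 5
Sum: (-37)·(1) + (-5)·(-5) + (-1)·(10) + 5·(-10) + 19·(5) = 23

23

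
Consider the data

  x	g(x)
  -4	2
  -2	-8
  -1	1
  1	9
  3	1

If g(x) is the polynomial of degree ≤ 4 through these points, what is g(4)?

L_0(4) = (6)·(5)·(3)·(1)/[(-2)·(-3)·(-5)·(-7)] = 3/7
L_1(4) = (8)·(5)·(3)·(1)/[(2)·(-1)·(-3)·(-5)] = -4
L_2(4) = (8)·(6)·(3)·(1)/[(3)·(1)·(-2)·(-4)] = 6
L_3(4) = (8)·(6)·(5)·(1)/[(5)·(3)·(2)·(-2)] = -4
L_4(4) = (8)·(6)·(5)·(3)/[(7)·(5)·(4)·(2)] = 18/7
Sum: 2·(3/7) + (-8)·(-4) + 1·(6) + 9·(-4) + 1·(18/7) = 38/7

38/7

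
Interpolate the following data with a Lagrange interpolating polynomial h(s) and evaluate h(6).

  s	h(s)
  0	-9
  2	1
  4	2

-6

L_0(6) = (4)·(2)/[(-2)·(-4)] = 1
L_1(6) = (6)·(2)/[(2)·(-2)] = -3
L_2(6) = (6)·(4)/[(4)·(2)] = 3
Sum: (-9)·(1) + 1·(-3) + 2·(3) = -6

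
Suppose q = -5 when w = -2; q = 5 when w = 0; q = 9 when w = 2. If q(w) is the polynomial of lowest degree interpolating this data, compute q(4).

7

L_0(4) = (4)·(2)/[(-2)·(-4)] = 1
L_1(4) = (6)·(2)/[(2)·(-2)] = -3
L_2(4) = (6)·(4)/[(4)·(2)] = 3
Sum: (-5)·(1) + 5·(-3) + 9·(3) = 7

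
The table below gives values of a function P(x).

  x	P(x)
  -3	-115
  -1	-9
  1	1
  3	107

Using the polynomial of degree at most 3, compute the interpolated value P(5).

501

Using Newton's divided-difference form:
P[-3,-1] = (-9 - (-115)) / (-1 - (-3)) = 53
P[-1,1] = (1 - (-9)) / (1 - (-1)) = 5
P[1,3] = (107 - 1) / (3 - 1) = 53
P[-3,-1,1] = (5 - 53) / (1 - (-3)) = -12
P[-1,1,3] = (53 - 5) / (3 - (-1)) = 12
P[-3,-1,1,3] = (12 - (-12)) / (3 - (-3)) = 4
P(5) = -115 + 53·(8) + (-12)·(8)·(6) + 4·(8)·(6)·(4) = 501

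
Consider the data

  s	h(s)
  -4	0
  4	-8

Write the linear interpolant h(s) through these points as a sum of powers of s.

Build the Lagrange basis polynomials:
L_0(s) = (s - 4) / [-8] = -(1/8)s + 1/2
L_1(s) = (s + 4) / [8] = (1/8)s + 1/2
h(s) = 0·L_0 + (-8)·L_1
  0·L_0(s) = 0
  (-8)·L_1(s) = -s - 4
Adding term by term: -s - 4

h(s) = -s - 4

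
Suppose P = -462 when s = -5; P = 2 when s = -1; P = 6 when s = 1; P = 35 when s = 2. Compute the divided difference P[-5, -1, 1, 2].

4

P[-5,-1] = (2 - (-462)) / (-1 - (-5)) = 116
P[-1,1] = (6 - 2) / (1 - (-1)) = 2
P[1,2] = (35 - 6) / (2 - 1) = 29
P[-5,-1,1] = (2 - 116) / (1 - (-5)) = -19
P[-1,1,2] = (29 - 2) / (2 - (-1)) = 9
P[-5,-1,1,2] = (9 - (-19)) / (2 - (-5)) = 4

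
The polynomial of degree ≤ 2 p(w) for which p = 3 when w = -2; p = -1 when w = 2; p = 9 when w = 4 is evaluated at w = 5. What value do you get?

17

L_0(5) = (3)·(1)/[(-4)·(-6)] = 1/8
L_1(5) = (7)·(1)/[(4)·(-2)] = -7/8
L_2(5) = (7)·(3)/[(6)·(2)] = 7/4
Sum: 3·(1/8) + (-1)·(-7/8) + 9·(7/4) = 17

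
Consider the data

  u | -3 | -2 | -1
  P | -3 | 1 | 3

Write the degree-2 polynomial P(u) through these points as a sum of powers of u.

L_0(u) = (u + 2)(u + 1) / [2] = (1/2)u^2 + (3/2)u + 1
L_1(u) = (u + 3)(u + 1) / [-1] = -u^2 - 4u - 3
L_2(u) = (u + 3)(u + 2) / [2] = (1/2)u^2 + (5/2)u + 3
P(u) = (-3)·L_0 + 1·L_1 + 3·L_2
  (-3)·L_0(u) = -(3/2)u^2 - (9/2)u - 3
  1·L_1(u) = -u^2 - 4u - 3
  3·L_2(u) = (3/2)u^2 + (15/2)u + 9
Adding term by term: -u^2 - u + 3

P(u) = -u^2 - u + 3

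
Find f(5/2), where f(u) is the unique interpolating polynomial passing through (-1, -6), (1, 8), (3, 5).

235/32

L_0(5/2) = (3/2)·(-1/2)/[(-2)·(-4)] = -3/32
L_1(5/2) = (7/2)·(-1/2)/[(2)·(-2)] = 7/16
L_2(5/2) = (7/2)·(3/2)/[(4)·(2)] = 21/32
Sum: (-6)·(-3/32) + 8·(7/16) + 5·(21/32) = 235/32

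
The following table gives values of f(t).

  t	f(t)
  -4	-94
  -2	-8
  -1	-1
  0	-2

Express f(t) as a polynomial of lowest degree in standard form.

L_0(t) = (t + 2)(t + 1)t / [-24] = -(1/24)t^3 - (1/8)t^2 - (1/12)t
L_1(t) = (t + 4)(t + 1)t / [4] = (1/4)t^3 + (5/4)t^2 + t
L_2(t) = (t + 4)(t + 2)t / [-3] = -(1/3)t^3 - 2t^2 - (8/3)t
L_3(t) = (t + 4)(t + 2)(t + 1) / [8] = (1/8)t^3 + (7/8)t^2 + (7/4)t + 1
f(t) = (-94)·L_0 + (-8)·L_1 + (-1)·L_2 + (-2)·L_3
  (-94)·L_0(t) = (47/12)t^3 + (47/4)t^2 + (47/6)t
  (-8)·L_1(t) = -2t^3 - 10t^2 - 8t
  (-1)·L_2(t) = (1/3)t^3 + 2t^2 + (8/3)t
  (-2)·L_3(t) = -(1/4)t^3 - (7/4)t^2 - (7/2)t - 2
Adding term by term: 2t^3 + 2t^2 - t - 2

f(t) = 2t^3 + 2t^2 - t - 2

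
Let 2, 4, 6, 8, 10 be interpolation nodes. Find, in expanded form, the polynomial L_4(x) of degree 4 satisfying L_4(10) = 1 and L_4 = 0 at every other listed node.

L_4(x) = (1/384)x^4 - (5/96)x^3 + (35/96)x^2 - (25/24)x + 1

L_4(x) = (x - 2)(x - 4)(x - 6)(x - 8) / [(8)·(6)·(4)·(2)]
       = (x^4 - 20x^3 + 140x^2 - 400x + 384) / (384)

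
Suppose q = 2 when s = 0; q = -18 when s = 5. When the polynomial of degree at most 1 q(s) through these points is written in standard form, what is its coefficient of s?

Build the Lagrange basis polynomials:
L_0(s) = (s - 5) / [-5] = -(1/5)s + 1
L_1(s) = s / [5] = (1/5)s
q(s) = 2·L_0 + (-18)·L_1
Only the coefficient of s is needed; take it from each L_i and combine:
2·(-1/5) + (-18)·(1/5) = -4

-4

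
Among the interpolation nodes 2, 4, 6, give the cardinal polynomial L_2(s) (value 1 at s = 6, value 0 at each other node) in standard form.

L_2(s) = (1/8)s^2 - (3/4)s + 1

L_2(s) = (s - 2)(s - 4) / [(4)·(2)]
       = (s^2 - 6s + 8) / (8)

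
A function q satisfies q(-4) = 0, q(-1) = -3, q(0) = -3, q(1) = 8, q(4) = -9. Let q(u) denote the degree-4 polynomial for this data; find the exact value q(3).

511/20

Evaluate each Lagrange basis at u = 3:
L_0(3) = (4)·(3)·(2)·(-1)/[(-3)·(-4)·(-5)·(-8)] = -1/20
L_1(3) = (7)·(3)·(2)·(-1)/[(3)·(-1)·(-2)·(-5)] = 7/5
L_2(3) = (7)·(4)·(2)·(-1)/[(4)·(1)·(-1)·(-4)] = -7/2
L_3(3) = (7)·(4)·(3)·(-1)/[(5)·(2)·(1)·(-3)] = 14/5
L_4(3) = (7)·(4)·(3)·(2)/[(8)·(5)·(4)·(3)] = 7/20
Sum: 0 + (-3)·(7/5) + (-3)·(-7/2) + 8·(14/5) + (-9)·(7/20) = 511/20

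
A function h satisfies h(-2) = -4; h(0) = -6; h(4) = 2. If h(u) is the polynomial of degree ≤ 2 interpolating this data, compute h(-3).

-3/2

L_0(-3) = (-3)·(-7)/[(-2)·(-6)] = 7/4
L_1(-3) = (-1)·(-7)/[(2)·(-4)] = -7/8
L_2(-3) = (-1)·(-3)/[(6)·(4)] = 1/8
Sum: (-4)·(7/4) + (-6)·(-7/8) + 2·(1/8) = -3/2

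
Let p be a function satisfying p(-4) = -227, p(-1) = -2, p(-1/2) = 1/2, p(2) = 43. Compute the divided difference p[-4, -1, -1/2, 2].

p[-4,-1] = (-2 - (-227)) / (-1 - (-4)) = 75
p[-1,-1/2] = (1/2 - (-2)) / (-1/2 - (-1)) = 5
p[-1/2,2] = (43 - 1/2) / (2 - (-1/2)) = 17
p[-4,-1,-1/2] = (5 - 75) / (-1/2 - (-4)) = -20
p[-1,-1/2,2] = (17 - 5) / (2 - (-1)) = 4
p[-4,-1,-1/2,2] = (4 - (-20)) / (2 - (-4)) = 4

4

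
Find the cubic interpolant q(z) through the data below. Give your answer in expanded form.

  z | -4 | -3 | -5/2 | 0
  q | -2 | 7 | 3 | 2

q(z) = (52/15)z^3 + (108/5)z^2 + (479/15)z + 2

Newton's divided differences:
q[-4,-3] = (7 - (-2)) / (-3 - (-4)) = 9
q[-3,-5/2] = (3 - 7) / (-5/2 - (-3)) = -8
q[-5/2,0] = (2 - 3) / (0 - (-5/2)) = -2/5
q[-4,-3,-5/2] = (-8 - 9) / (-5/2 - (-4)) = -34/3
q[-3,-5/2,0] = (-2/5 - (-8)) / (0 - (-3)) = 38/15
q[-4,-3,-5/2,0] = (38/15 - (-34/3)) / (0 - (-4)) = 52/15
q(z) = -2 + 9·(z + 4) + (-34/3)·(z + 4)(z + 3) + (52/15)·(z + 4)(z + 3)(z + 5/2)
Expanding: q(z) = (52/15)z^3 + (108/5)z^2 + (479/15)z + 2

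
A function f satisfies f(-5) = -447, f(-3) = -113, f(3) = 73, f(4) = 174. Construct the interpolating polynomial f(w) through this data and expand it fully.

f(w) = 3w^3 - 2w^2 + 4w - 2

L_0(w) = (w + 3)(w - 3)(w - 4) / [-144] = -(1/144)w^3 + (1/36)w^2 + (1/16)w - 1/4
L_1(w) = (w + 5)(w - 3)(w - 4) / [84] = (1/84)w^3 - (1/42)w^2 - (23/84)w + 5/7
L_2(w) = (w + 5)(w + 3)(w - 4) / [-48] = -(1/48)w^3 - (1/12)w^2 + (17/48)w + 5/4
L_3(w) = (w + 5)(w + 3)(w - 3) / [63] = (1/63)w^3 + (5/63)w^2 - (1/7)w - 5/7
f(w) = (-447)·L_0 + (-113)·L_1 + 73·L_2 + 174·L_3
  (-447)·L_0(w) = (149/48)w^3 - (149/12)w^2 - (447/16)w + 447/4
  (-113)·L_1(w) = -(113/84)w^3 + (113/42)w^2 + (2599/84)w - 565/7
  73·L_2(w) = -(73/48)w^3 - (73/12)w^2 + (1241/48)w + 365/4
  174·L_3(w) = (58/21)w^3 + (290/21)w^2 - (174/7)w - 870/7
Adding term by term: 3w^3 - 2w^2 + 4w - 2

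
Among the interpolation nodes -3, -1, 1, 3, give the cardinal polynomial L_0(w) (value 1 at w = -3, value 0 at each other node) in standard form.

L_0(w) = -(1/48)w^3 + (1/16)w^2 + (1/48)w - 1/16

L_0(w) = (w + 1)(w - 1)(w - 3) / [(-2)·(-4)·(-6)]
       = (w^3 - 3w^2 - w + 3) / (-48)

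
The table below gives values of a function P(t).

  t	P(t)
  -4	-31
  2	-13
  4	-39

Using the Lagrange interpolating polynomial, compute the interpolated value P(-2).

-9

Evaluate each Lagrange basis at t = -2:
L_0(-2) = (-4)·(-6)/[(-6)·(-8)] = 1/2
L_1(-2) = (2)·(-6)/[(6)·(-2)] = 1
L_2(-2) = (2)·(-4)/[(8)·(2)] = -1/2
Sum: (-31)·(1/2) + (-13)·(1) + (-39)·(-1/2) = -9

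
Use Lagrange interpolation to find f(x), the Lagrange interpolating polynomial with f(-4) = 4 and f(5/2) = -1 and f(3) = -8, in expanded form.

Build the Lagrange basis polynomials:
L_0(x) = (x - 5/2)(x - 3) / [91/2] = (2/91)x^2 - (11/91)x + 15/91
L_1(x) = (x + 4)(x - 3) / [-13/4] = -(4/13)x^2 - (4/13)x + 48/13
L_2(x) = (x + 4)(x - 5/2) / [7/2] = (2/7)x^2 + (3/7)x - 20/7
f(x) = 4·L_0 + (-1)·L_1 + (-8)·L_2
  4·L_0(x) = (8/91)x^2 - (44/91)x + 60/91
  (-1)·L_1(x) = (4/13)x^2 + (4/13)x - 48/13
  (-8)·L_2(x) = -(16/7)x^2 - (24/7)x + 160/7
Adding term by term: -(172/91)x^2 - (328/91)x + 1804/91

f(x) = -(172/91)x^2 - (328/91)x + 1804/91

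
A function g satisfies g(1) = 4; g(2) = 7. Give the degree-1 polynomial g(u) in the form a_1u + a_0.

L_0(u) = (u - 2) / [-1] = -u + 2
L_1(u) = (u - 1) / [1] = u - 1
g(u) = 4·L_0 + 7·L_1
  4·L_0(u) = -4u + 8
  7·L_1(u) = 7u - 7
Adding term by term: 3u + 1

g(u) = 3u + 1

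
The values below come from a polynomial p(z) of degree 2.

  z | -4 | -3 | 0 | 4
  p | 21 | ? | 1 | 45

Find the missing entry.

10

The 3 known values determine p uniquely (degree ≤ 2).
Evaluate each Lagrange basis at z = -3:
L_0(-3) = (-3)·(-7)/[(-4)·(-8)] = 21/32
L_1(-3) = (1)·(-7)/[(4)·(-4)] = 7/16
L_2(-3) = (1)·(-3)/[(8)·(4)] = -3/32
Sum: 21·(21/32) + 1·(7/16) + 45·(-3/32) = 10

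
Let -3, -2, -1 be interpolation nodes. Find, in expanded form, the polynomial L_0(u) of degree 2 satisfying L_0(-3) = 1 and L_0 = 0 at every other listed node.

L_0(u) = (u + 2)(u + 1) / [(-1)·(-2)]
       = (u^2 + 3u + 2) / (2)

L_0(u) = (1/2)u^2 + (3/2)u + 1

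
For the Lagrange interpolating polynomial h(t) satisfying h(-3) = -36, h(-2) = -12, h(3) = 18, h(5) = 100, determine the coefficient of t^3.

The leading coefficient equals the top divided difference h[-3,-2,3,5].
h[-3,-2] = (-12 - (-36)) / (-2 - (-3)) = 24
h[-2,3] = (18 - (-12)) / (3 - (-2)) = 6
h[3,5] = (100 - 18) / (5 - 3) = 41
h[-3,-2,3] = (6 - 24) / (3 - (-3)) = -3
h[-2,3,5] = (41 - 6) / (5 - (-2)) = 5
h[-3,-2,3,5] = (5 - (-3)) / (5 - (-3)) = 1

1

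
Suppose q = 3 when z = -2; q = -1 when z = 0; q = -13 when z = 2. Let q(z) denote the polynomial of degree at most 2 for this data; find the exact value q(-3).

L_0(-3) = (-3)·(-5)/[(-2)·(-4)] = 15/8
L_1(-3) = (-1)·(-5)/[(2)·(-2)] = -5/4
L_2(-3) = (-1)·(-3)/[(4)·(2)] = 3/8
Sum: 3·(15/8) + (-1)·(-5/4) + (-13)·(3/8) = 2

2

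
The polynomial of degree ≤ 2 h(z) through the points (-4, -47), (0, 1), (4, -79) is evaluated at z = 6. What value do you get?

Using Newton's divided-difference form:
h[-4,0] = (1 - (-47)) / (0 - (-4)) = 12
h[0,4] = (-79 - 1) / (4 - 0) = -20
h[-4,0,4] = (-20 - 12) / (4 - (-4)) = -4
h(6) = -47 + 12·(10) + (-4)·(10)·(6) = -167

-167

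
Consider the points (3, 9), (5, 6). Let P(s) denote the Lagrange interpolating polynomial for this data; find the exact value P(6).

9/2

Evaluate each Lagrange basis at s = 6:
L_0(6) = (1)/[(-2)] = -1/2
L_1(6) = (3)/[(2)] = 3/2
Sum: 9·(-1/2) + 6·(3/2) = 9/2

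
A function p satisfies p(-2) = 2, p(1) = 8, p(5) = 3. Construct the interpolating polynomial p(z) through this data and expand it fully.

Newton's divided differences:
p[-2,1] = (8 - 2) / (1 - (-2)) = 2
p[1,5] = (3 - 8) / (5 - 1) = -5/4
p[-2,1,5] = (-5/4 - 2) / (5 - (-2)) = -13/28
p(z) = 2 + 2·(z + 2) + (-13/28)·(z + 2)(z - 1)
Expanding: p(z) = -(13/28)z^2 + (43/28)z + 97/14

p(z) = -(13/28)z^2 + (43/28)z + 97/14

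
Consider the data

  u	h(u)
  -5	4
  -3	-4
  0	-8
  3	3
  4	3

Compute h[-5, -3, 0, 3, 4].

h[-5,-3] = (-4 - 4) / (-3 - (-5)) = -4
h[-3,0] = (-8 - (-4)) / (0 - (-3)) = -4/3
h[0,3] = (3 - (-8)) / (3 - 0) = 11/3
h[3,4] = (3 - 3) / (4 - 3) = 0
h[-5,-3,0] = (-4/3 - (-4)) / (0 - (-5)) = 8/15
h[-3,0,3] = (11/3 - (-4/3)) / (3 - (-3)) = 5/6
h[0,3,4] = (0 - 11/3) / (4 - 0) = -11/12
h[-5,-3,0,3] = (5/6 - 8/15) / (3 - (-5)) = 3/80
h[-3,0,3,4] = (-11/12 - 5/6) / (4 - (-3)) = -1/4
h[-5,-3,0,3,4] = (-1/4 - 3/80) / (4 - (-5)) = -23/720

-23/720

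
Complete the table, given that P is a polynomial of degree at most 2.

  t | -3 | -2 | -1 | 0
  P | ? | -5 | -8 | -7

2

The 3 known values determine P uniquely (degree ≤ 2).
L_0(-3) = (-2)·(-3)/[(-1)·(-2)] = 3
L_1(-3) = (-1)·(-3)/[(1)·(-1)] = -3
L_2(-3) = (-1)·(-2)/[(2)·(1)] = 1
Sum: (-5)·(3) + (-8)·(-3) + (-7)·(1) = 2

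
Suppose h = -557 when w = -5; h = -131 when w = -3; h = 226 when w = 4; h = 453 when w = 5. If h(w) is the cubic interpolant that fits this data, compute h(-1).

L_0(-1) = (2)·(-5)·(-6)/[(-2)·(-9)·(-10)] = -1/3
L_1(-1) = (4)·(-5)·(-6)/[(2)·(-7)·(-8)] = 15/14
L_2(-1) = (4)·(2)·(-6)/[(9)·(7)·(-1)] = 16/21
L_3(-1) = (4)·(2)·(-5)/[(10)·(8)·(1)] = -1/2
Sum: (-557)·(-1/3) + (-131)·(15/14) + 226·(16/21) + 453·(-1/2) = -9

-9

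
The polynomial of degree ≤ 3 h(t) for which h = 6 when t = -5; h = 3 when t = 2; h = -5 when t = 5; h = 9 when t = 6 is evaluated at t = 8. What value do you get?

Using Newton's divided-difference form:
h[-5,2] = (3 - 6) / (2 - (-5)) = -3/7
h[2,5] = (-5 - 3) / (5 - 2) = -8/3
h[5,6] = (9 - (-5)) / (6 - 5) = 14
h[-5,2,5] = (-8/3 - (-3/7)) / (5 - (-5)) = -47/210
h[2,5,6] = (14 - (-8/3)) / (6 - 2) = 25/6
h[-5,2,5,6] = (25/6 - (-47/210)) / (6 - (-5)) = 461/1155
h(8) = 6 + (-3/7)·(13) + (-47/210)·(13)·(6) + (461/1155)·(13)·(6)·(3) = 29402/385

29402/385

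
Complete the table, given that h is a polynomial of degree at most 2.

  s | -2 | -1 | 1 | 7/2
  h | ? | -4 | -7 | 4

The 3 known values determine h uniquely (degree ≤ 2).
Evaluate each Lagrange basis at s = -2:
L_0(-2) = (-3)·(-11/2)/[(-2)·(-9/2)] = 11/6
L_1(-2) = (-1)·(-11/2)/[(2)·(-5/2)] = -11/10
L_2(-2) = (-1)·(-3)/[(9/2)·(5/2)] = 4/15
Sum: (-4)·(11/6) + (-7)·(-11/10) + 4·(4/15) = 43/30

43/30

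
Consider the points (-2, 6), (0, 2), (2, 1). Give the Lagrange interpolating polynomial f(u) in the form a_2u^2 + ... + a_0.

f(u) = (3/8)u^2 - (5/4)u + 2

Build the Lagrange basis polynomials:
L_0(u) = u(u - 2) / [8] = (1/8)u^2 - (1/4)u
L_1(u) = (u + 2)(u - 2) / [-4] = -(1/4)u^2 + 1
L_2(u) = (u + 2)u / [8] = (1/8)u^2 + (1/4)u
f(u) = 6·L_0 + 2·L_1 + 1·L_2
  6·L_0(u) = (3/4)u^2 - (3/2)u
  2·L_1(u) = -(1/2)u^2 + 2
  1·L_2(u) = (1/8)u^2 + (1/4)u
Adding term by term: (3/8)u^2 - (5/4)u + 2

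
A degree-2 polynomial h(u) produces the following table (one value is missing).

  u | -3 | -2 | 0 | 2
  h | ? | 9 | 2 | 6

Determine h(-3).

The 3 known values determine h uniquely (degree ≤ 2).
Evaluate each Lagrange basis at u = -3:
L_0(-3) = (-3)·(-5)/[(-2)·(-4)] = 15/8
L_1(-3) = (-1)·(-5)/[(2)·(-2)] = -5/4
L_2(-3) = (-1)·(-3)/[(4)·(2)] = 3/8
Sum: 9·(15/8) + 2·(-5/4) + 6·(3/8) = 133/8

133/8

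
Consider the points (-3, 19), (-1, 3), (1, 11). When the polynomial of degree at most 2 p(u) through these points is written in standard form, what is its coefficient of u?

4

L_0(u) = (u + 1)(u - 1) / [8] = (1/8)u^2 - 1/8
L_1(u) = (u + 3)(u - 1) / [-4] = -(1/4)u^2 - (1/2)u + 3/4
L_2(u) = (u + 3)(u + 1) / [8] = (1/8)u^2 + (1/2)u + 3/8
p(u) = 19·L_0 + 3·L_1 + 11·L_2
Only the coefficient of u is needed; take it from each L_i and combine:
19·(0) + 3·(-1/2) + 11·(1/2) = 4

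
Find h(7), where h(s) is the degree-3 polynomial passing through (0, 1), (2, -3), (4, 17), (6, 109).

Using Newton's divided-difference form:
h[0,2] = (-3 - 1) / (2 - 0) = -2
h[2,4] = (17 - (-3)) / (4 - 2) = 10
h[4,6] = (109 - 17) / (6 - 4) = 46
h[0,2,4] = (10 - (-2)) / (4 - 0) = 3
h[2,4,6] = (46 - 10) / (6 - 2) = 9
h[0,2,4,6] = (9 - 3) / (6 - 0) = 1
h(7) = 1 + (-2)·(7) + 3·(7)·(5) + 1·(7)·(5)·(3) = 197

197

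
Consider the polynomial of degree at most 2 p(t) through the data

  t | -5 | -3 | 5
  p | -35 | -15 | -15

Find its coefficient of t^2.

-1

Build the Lagrange basis polynomials:
L_0(t) = (t + 3)(t - 5) / [20] = (1/20)t^2 - (1/10)t - 3/4
L_1(t) = (t + 5)(t - 5) / [-16] = -(1/16)t^2 + 25/16
L_2(t) = (t + 5)(t + 3) / [80] = (1/80)t^2 + (1/10)t + 3/16
p(t) = (-35)·L_0 + (-15)·L_1 + (-15)·L_2
Only the coefficient of t^2 is needed; take it from each L_i and combine:
(-35)·(1/20) + (-15)·(-1/16) + (-15)·(1/80) = -1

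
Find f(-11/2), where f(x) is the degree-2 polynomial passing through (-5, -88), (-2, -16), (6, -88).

Using Newton's divided-difference form:
f[-5,-2] = (-16 - (-88)) / (-2 - (-5)) = 24
f[-2,6] = (-88 - (-16)) / (6 - (-2)) = -9
f[-5,-2,6] = (-9 - 24) / (6 - (-5)) = -3
f(-11/2) = -88 + 24·(-1/2) + (-3)·(-1/2)·(-7/2) = -421/4

-421/4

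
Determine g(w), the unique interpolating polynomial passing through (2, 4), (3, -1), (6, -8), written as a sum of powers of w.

g(w) = (2/3)w^2 - (25/3)w + 18

Build the Lagrange basis polynomials:
L_0(w) = (w - 3)(w - 6) / [4] = (1/4)w^2 - (9/4)w + 9/2
L_1(w) = (w - 2)(w - 6) / [-3] = -(1/3)w^2 + (8/3)w - 4
L_2(w) = (w - 2)(w - 3) / [12] = (1/12)w^2 - (5/12)w + 1/2
g(w) = 4·L_0 + (-1)·L_1 + (-8)·L_2
  4·L_0(w) = w^2 - 9w + 18
  (-1)·L_1(w) = (1/3)w^2 - (8/3)w + 4
  (-8)·L_2(w) = -(2/3)w^2 + (10/3)w - 4
Adding term by term: (2/3)w^2 - (25/3)w + 18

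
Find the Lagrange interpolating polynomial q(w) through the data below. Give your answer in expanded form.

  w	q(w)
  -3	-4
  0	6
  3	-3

q(w) = -(19/18)w^2 + (1/6)w + 6

L_0(w) = w(w - 3) / [18] = (1/18)w^2 - (1/6)w
L_1(w) = (w + 3)(w - 3) / [-9] = -(1/9)w^2 + 1
L_2(w) = (w + 3)w / [18] = (1/18)w^2 + (1/6)w
q(w) = (-4)·L_0 + 6·L_1 + (-3)·L_2
  (-4)·L_0(w) = -(2/9)w^2 + (2/3)w
  6·L_1(w) = -(2/3)w^2 + 6
  (-3)·L_2(w) = -(1/6)w^2 - (1/2)w
Adding term by term: -(19/18)w^2 + (1/6)w + 6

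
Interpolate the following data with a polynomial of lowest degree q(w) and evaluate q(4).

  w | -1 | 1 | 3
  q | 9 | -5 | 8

197/8

Evaluate each Lagrange basis at w = 4:
L_0(4) = (3)·(1)/[(-2)·(-4)] = 3/8
L_1(4) = (5)·(1)/[(2)·(-2)] = -5/4
L_2(4) = (5)·(3)/[(4)·(2)] = 15/8
Sum: 9·(3/8) + (-5)·(-5/4) + 8·(15/8) = 197/8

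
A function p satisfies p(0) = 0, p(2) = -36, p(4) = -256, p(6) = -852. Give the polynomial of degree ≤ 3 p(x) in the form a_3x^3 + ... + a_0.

L_0(x) = (x - 2)(x - 4)(x - 6) / [-48] = -(1/48)x^3 + (1/4)x^2 - (11/12)x + 1
L_1(x) = x(x - 4)(x - 6) / [16] = (1/16)x^3 - (5/8)x^2 + (3/2)x
L_2(x) = x(x - 2)(x - 6) / [-16] = -(1/16)x^3 + (1/2)x^2 - (3/4)x
L_3(x) = x(x - 2)(x - 4) / [48] = (1/48)x^3 - (1/8)x^2 + (1/6)x
p(x) = 0·L_0 + (-36)·L_1 + (-256)·L_2 + (-852)·L_3
  0·L_0(x) = 0
  (-36)·L_1(x) = -(9/4)x^3 + (45/2)x^2 - 54x
  (-256)·L_2(x) = 16x^3 - 128x^2 + 192x
  (-852)·L_3(x) = -(71/4)x^3 + (213/2)x^2 - 142x
Adding term by term: -4x^3 + x^2 - 4x

p(x) = -4x^3 + x^2 - 4x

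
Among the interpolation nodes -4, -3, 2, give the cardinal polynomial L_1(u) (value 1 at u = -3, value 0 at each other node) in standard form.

L_1(u) = (u + 4)(u - 2) / [(1)·(-5)]
       = (u^2 + 2u - 8) / (-5)

L_1(u) = -(1/5)u^2 - (2/5)u + 8/5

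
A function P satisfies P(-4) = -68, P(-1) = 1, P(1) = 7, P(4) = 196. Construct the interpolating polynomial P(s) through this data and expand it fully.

P(s) = 2s^3 + 4s^2 + s

L_0(s) = (s + 1)(s - 1)(s - 4) / [-120] = -(1/120)s^3 + (1/30)s^2 + (1/120)s - 1/30
L_1(s) = (s + 4)(s - 1)(s - 4) / [30] = (1/30)s^3 - (1/30)s^2 - (8/15)s + 8/15
L_2(s) = (s + 4)(s + 1)(s - 4) / [-30] = -(1/30)s^3 - (1/30)s^2 + (8/15)s + 8/15
L_3(s) = (s + 4)(s + 1)(s - 1) / [120] = (1/120)s^3 + (1/30)s^2 - (1/120)s - 1/30
P(s) = (-68)·L_0 + 1·L_1 + 7·L_2 + 196·L_3
  (-68)·L_0(s) = (17/30)s^3 - (34/15)s^2 - (17/30)s + 34/15
  1·L_1(s) = (1/30)s^3 - (1/30)s^2 - (8/15)s + 8/15
  7·L_2(s) = -(7/30)s^3 - (7/30)s^2 + (56/15)s + 56/15
  196·L_3(s) = (49/30)s^3 + (98/15)s^2 - (49/30)s - 98/15
Adding term by term: 2s^3 + 4s^2 + s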